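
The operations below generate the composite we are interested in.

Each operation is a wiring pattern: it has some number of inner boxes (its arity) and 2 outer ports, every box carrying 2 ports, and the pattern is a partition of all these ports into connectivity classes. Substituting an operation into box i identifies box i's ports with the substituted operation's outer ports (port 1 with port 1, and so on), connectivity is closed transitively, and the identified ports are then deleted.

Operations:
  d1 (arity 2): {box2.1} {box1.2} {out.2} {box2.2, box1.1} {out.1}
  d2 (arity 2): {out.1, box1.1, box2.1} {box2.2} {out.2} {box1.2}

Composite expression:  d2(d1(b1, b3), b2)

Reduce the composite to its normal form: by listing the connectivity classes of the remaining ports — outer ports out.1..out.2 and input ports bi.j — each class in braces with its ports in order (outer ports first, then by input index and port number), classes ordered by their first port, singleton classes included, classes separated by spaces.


{out.1, b2.1} {out.2} {b1.1, b3.2} {b1.2} {b2.2} {b3.1}

Substituting into d2 glues patterns; closure does the rest.
d1 over (b1, b3) gives {out.1} {out.2} {b1.1, b3.2} {b1.2} {b3.1}, out.j being that stage's outer ports
d2 over (b1, b3, b2) gives {out.1, b2.1} {out.2} {b1.1, b3.2} {b1.2} {b2.2} {b3.1}, out.j being that stage's outer ports


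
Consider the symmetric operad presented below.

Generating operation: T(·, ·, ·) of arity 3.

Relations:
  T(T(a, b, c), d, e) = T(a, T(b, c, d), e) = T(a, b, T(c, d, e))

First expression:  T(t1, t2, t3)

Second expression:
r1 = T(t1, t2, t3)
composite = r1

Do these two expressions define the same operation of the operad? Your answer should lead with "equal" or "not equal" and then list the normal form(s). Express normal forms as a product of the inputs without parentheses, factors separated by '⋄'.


equal; both compose to t1 ⋄ t2 ⋄ t3

The first expression, normalized: t1 ⋄ t2 ⋄ t3
The second expression, normalized: t1 ⋄ t2 ⋄ t3
The normal forms match — equal.


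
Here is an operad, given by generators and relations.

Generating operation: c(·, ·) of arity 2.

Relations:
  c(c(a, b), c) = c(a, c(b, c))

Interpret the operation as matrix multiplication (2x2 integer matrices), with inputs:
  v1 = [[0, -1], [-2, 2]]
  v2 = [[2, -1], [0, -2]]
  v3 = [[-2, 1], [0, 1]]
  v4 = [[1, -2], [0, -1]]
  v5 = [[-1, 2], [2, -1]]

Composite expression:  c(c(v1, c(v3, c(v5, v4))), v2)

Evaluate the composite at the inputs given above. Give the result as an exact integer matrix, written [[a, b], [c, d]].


[[-4, -4], [-8, 4]]


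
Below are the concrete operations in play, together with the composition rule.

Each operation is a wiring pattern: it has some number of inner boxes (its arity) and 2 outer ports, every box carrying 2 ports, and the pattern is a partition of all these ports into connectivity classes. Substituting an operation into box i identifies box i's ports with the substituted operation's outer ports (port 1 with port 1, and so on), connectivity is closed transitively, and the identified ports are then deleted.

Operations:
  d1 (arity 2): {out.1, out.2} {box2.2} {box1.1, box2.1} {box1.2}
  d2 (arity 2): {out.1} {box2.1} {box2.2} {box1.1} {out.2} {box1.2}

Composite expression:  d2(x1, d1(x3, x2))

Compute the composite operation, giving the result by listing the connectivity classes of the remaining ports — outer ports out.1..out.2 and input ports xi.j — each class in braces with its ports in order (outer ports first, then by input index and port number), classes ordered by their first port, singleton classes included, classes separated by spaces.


{out.1} {out.2} {x1.1} {x1.2} {x2.1, x3.1} {x2.2} {x3.2}

Treat the ports identified at d2 as solder joints: merge, then drop.
composing d1 on (x3, x2), with out.j its own outer ports: {out.1, out.2} {x2.1, x3.1} {x2.2} {x3.2}
composing d2 on (x1, x3, x2), with out.j its own outer ports: {out.1} {out.2} {x1.1} {x1.2} {x2.1, x3.1} {x2.2} {x3.2}


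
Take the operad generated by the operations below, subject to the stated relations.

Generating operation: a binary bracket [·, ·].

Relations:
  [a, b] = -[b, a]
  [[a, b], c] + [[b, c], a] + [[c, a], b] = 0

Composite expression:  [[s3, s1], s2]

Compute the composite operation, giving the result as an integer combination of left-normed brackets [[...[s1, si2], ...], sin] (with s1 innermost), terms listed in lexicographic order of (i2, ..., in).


-[[s1, s3], s2]

Skip Jacobi rewriting: expand, keep s1-initial words, read off terms.
Composite bracket: [[s3, s1], s2]
The bracket unfolds into 4 signed words via [a, b] = ab - ba (2^2 = 4).
Keep just the words that open with s1:
  from s1s3s2, sign -1: term -[[s1, s3], s2]


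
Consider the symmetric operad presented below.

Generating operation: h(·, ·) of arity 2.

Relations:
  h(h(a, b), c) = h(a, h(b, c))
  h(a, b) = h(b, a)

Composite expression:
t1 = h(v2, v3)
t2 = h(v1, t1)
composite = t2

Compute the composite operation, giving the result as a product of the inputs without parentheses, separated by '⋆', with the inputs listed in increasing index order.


v1 ⋆ v2 ⋆ v3

With h associative and commutative, the v-input set is all that matters.
h(v2, v3) linearizes to v2 ⋆ v3
h(v1, h(v2, v3)) linearizes to v1 ⋆ v2 ⋆ v3
the factors in increasing index order: v1 ⋆ v2 ⋆ v3


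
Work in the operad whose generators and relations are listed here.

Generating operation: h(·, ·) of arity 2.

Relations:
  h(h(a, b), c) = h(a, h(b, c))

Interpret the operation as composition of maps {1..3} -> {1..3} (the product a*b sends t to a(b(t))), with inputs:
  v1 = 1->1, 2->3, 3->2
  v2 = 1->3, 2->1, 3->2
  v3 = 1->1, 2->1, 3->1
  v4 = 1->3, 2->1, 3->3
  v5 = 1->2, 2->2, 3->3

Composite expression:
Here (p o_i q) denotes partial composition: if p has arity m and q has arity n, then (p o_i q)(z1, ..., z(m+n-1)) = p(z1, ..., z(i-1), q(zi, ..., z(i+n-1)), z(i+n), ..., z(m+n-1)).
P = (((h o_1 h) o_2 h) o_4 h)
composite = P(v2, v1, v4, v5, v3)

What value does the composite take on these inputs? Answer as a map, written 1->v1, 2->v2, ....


h(v1, v4) = 1->2, 2->1, 3->2
h(v2, h(v1, v4)) = 1->1, 2->3, 3->1
h(v5, v3) = 1->2, 2->2, 3->2
h(h(v2, h(v1, v4)), h(v5, v3)) = 1->3, 2->3, 3->3

1->3, 2->3, 3->3


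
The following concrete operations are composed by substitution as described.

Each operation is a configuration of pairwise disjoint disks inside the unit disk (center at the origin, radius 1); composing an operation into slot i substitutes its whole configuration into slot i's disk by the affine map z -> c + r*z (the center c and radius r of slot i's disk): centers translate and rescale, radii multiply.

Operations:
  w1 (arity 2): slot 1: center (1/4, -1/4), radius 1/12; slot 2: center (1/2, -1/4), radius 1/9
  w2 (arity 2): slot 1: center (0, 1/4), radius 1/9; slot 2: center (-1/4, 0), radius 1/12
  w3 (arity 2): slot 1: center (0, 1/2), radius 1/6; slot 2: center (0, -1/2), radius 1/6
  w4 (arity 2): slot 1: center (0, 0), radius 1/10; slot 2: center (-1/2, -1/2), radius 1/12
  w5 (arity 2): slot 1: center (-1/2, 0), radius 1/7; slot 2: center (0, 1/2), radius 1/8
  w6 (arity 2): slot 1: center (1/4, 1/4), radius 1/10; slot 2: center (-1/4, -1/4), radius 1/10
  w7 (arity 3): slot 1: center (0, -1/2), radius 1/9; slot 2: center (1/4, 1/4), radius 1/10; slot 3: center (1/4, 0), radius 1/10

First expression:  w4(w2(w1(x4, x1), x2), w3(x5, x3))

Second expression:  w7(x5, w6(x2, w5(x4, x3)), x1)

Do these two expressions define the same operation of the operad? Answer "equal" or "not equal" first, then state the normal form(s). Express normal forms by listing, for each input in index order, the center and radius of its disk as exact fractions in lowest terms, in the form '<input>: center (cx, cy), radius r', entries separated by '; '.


not equal; the first gives x1: center (1/180, 1/45), radius 1/810; x2: center (-1/40, 0), radius 1/120; x3: center (-1/2, -13/24), radius 1/72; x4: center (1/360, 1/45), radius 1/1080; x5: center (-1/2, -11/24), radius 1/72 and the second x1: center (1/4, 0), radius 1/10; x2: center (11/40, 11/40), radius 1/100; x3: center (9/40, 23/100), radius 1/800; x4: center (11/50, 9/40), radius 1/700; x5: center (0, -1/2), radius 1/9

Normal form of the first expression: x1: center (1/180, 1/45), radius 1/810; x2: center (-1/40, 0), radius 1/120; x3: center (-1/2, -13/24), radius 1/72; x4: center (1/360, 1/45), radius 1/1080; x5: center (-1/2, -11/24), radius 1/72
Normal form of the second expression: x1: center (1/4, 0), radius 1/10; x2: center (11/40, 11/40), radius 1/100; x3: center (9/40, 23/100), radius 1/800; x4: center (11/50, 9/40), radius 1/700; x5: center (0, -1/2), radius 1/9
Different reductions; not equal.


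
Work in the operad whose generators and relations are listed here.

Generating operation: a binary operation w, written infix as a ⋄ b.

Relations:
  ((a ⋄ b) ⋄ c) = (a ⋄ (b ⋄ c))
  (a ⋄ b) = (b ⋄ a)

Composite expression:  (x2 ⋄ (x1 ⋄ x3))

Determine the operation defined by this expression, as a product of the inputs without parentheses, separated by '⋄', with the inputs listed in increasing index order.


Reordering under w is free, so list the x-inputs canonically.
(x1 ⋄ x3) linearizes to x1 ⋄ x3
(x2 ⋄ (x1 ⋄ x3)) linearizes to x2 ⋄ x1 ⋄ x3
commutativity sorts the factors: x1 ⋄ x2 ⋄ x3

x1 ⋄ x2 ⋄ x3


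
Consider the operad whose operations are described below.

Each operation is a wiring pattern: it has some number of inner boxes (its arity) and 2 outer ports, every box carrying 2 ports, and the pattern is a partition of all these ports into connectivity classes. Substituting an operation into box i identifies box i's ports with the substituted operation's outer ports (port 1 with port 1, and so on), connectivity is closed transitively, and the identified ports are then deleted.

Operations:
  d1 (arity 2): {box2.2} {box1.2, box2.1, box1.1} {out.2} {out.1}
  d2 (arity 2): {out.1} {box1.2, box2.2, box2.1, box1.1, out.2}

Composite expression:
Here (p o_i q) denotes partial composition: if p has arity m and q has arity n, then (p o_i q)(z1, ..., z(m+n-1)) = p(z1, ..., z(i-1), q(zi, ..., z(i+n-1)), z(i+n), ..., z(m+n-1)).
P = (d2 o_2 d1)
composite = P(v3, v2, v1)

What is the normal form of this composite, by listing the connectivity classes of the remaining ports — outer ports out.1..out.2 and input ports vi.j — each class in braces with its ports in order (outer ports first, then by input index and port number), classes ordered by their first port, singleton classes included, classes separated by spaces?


Treat the ports identified at d2 as solder joints: merge, then drop.
through d1, on inputs (v2, v1): {out.1} {out.2} {v1.1, v2.1, v2.2} {v1.2} (out.j = stage outer ports)
through d2, on inputs (v3, v2, v1): {out.1} {out.2, v3.1, v3.2} {v1.1, v2.1, v2.2} {v1.2} (out.j = stage outer ports)

{out.1} {out.2, v3.1, v3.2} {v1.1, v2.1, v2.2} {v1.2}


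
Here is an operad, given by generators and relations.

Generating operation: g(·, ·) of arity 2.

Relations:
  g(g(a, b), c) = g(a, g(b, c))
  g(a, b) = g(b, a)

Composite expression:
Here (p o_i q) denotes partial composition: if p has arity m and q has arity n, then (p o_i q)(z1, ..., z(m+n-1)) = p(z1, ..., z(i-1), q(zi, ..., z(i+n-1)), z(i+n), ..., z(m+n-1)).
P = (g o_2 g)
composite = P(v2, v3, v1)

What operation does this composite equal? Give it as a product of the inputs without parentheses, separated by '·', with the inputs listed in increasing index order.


v1 · v2 · v3

Any arrangement under g is one operation, so sort the v-inputs.
g(v3, v1) reduces to v3 · v1
g(v2, g(v3, v1)) reduces to v2 · v3 · v1
commutativity sorts the factors: v1 · v2 · v3


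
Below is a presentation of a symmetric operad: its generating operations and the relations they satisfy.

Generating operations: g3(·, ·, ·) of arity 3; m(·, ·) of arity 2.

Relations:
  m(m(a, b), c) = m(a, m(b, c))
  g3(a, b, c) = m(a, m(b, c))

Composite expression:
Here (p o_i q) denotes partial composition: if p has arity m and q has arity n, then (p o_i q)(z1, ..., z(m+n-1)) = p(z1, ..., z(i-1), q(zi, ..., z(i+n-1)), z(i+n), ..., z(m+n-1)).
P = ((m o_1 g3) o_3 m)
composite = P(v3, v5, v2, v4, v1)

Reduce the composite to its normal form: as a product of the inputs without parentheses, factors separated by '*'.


v3 * v5 * v2 * v4 * v1

Every regrouping of m is equal, so read the v-inputs in written order.
m(v2, v4) collapses to v2 * v4
g3(v3, v5, m(v2, v4)) collapses to v3 * v5 * v2 * v4
m(g3(v3, v5, m(v2, v4)), v1) collapses to v3 * v5 * v2 * v4 * v1


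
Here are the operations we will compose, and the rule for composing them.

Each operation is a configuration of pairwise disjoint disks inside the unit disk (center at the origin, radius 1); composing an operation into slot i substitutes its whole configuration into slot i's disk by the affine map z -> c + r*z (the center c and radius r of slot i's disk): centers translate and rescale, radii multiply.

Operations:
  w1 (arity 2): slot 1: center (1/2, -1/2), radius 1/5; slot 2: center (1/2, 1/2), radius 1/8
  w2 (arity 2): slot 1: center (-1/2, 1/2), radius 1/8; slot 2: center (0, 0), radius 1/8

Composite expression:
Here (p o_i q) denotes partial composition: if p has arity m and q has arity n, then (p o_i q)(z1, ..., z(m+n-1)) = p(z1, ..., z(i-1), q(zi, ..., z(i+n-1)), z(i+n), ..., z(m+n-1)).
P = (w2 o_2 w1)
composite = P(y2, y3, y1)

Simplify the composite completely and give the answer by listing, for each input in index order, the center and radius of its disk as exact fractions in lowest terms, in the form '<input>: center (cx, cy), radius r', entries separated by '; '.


y1: center (1/16, 1/16), radius 1/64; y2: center (-1/2, 1/2), radius 1/8; y3: center (1/16, -1/16), radius 1/40

Below w2, radii multiply path by path; the y-disk centers shift.
input y2: applying the 1 nested substitution gives center (-1/2, 1/2), radius 1/8
input y3: applying the 2 nested substitutions gives center (1/16, -1/16), radius 1/40
input y1: applying the 2 nested substitutions gives center (1/16, 1/16), radius 1/64


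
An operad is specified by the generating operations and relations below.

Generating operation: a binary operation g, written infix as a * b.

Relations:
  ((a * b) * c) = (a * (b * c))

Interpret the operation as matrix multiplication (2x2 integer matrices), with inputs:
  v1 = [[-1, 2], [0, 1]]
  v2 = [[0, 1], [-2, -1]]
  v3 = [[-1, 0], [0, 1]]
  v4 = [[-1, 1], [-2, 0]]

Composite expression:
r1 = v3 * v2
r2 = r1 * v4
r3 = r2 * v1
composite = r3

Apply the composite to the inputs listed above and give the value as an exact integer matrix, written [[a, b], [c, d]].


[[-2, 4], [-4, 6]]

(v3 * v2) = [[0, -1], [-2, -1]]
((v3 * v2) * v4) = [[2, 0], [4, -2]]
(((v3 * v2) * v4) * v1) = [[-2, 4], [-4, 6]]


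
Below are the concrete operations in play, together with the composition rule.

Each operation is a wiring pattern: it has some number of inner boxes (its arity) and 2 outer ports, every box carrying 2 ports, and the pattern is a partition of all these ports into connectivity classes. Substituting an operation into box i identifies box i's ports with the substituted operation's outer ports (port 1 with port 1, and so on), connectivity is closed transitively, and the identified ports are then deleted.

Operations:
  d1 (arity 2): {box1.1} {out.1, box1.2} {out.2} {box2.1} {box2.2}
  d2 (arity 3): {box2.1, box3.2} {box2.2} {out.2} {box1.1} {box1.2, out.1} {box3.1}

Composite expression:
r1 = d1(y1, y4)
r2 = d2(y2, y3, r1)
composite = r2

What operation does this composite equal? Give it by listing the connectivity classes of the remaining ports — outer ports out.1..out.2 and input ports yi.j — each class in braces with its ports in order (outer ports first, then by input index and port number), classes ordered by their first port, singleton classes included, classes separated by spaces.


{out.1, y2.2} {out.2} {y1.1} {y1.2} {y2.1} {y3.1} {y3.2} {y4.1} {y4.2}

Substituting into d2 glues patterns; closure does the rest.
after d1, the pattern on (y1, y4) reads {out.1, y1.2} {out.2} {y1.1} {y4.1} {y4.2} (out.j = its outer ports)
after d2, the pattern on (y2, y3, y1, y4) reads {out.1, y2.2} {out.2} {y1.1} {y1.2} {y2.1} {y3.1} {y3.2} {y4.1} {y4.2} (out.j = its outer ports)


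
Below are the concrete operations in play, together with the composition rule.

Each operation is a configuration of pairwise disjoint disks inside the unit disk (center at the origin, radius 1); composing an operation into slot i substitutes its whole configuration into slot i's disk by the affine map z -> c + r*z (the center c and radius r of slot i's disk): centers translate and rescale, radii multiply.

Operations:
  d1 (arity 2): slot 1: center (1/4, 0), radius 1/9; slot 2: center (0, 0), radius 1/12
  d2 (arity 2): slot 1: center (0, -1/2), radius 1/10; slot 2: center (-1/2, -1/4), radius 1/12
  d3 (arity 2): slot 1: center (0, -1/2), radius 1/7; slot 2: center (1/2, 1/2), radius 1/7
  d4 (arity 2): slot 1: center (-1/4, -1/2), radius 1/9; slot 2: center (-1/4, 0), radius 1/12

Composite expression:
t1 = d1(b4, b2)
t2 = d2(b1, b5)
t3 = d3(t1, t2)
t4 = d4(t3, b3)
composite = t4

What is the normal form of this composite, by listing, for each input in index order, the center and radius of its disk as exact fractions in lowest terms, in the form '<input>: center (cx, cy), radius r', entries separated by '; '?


b1: center (-7/36, -19/42), radius 1/630; b2: center (-1/4, -5/9), radius 1/756; b3: center (-1/4, 0), radius 1/12; b4: center (-31/126, -5/9), radius 1/567; b5: center (-17/84, -113/252), radius 1/756

Affine substitution under d4: radii multiply and b-centers shift.
b4: after 3 affine steps, its disk has center (-31/126, -5/9), radius 1/567
b2: after 3 affine steps, its disk has center (-1/4, -5/9), radius 1/756
b1: after 3 affine steps, its disk has center (-7/36, -19/42), radius 1/630
b5: after 3 affine steps, its disk has center (-17/84, -113/252), radius 1/756
b3: after 1 affine step, its disk has center (-1/4, 0), radius 1/12


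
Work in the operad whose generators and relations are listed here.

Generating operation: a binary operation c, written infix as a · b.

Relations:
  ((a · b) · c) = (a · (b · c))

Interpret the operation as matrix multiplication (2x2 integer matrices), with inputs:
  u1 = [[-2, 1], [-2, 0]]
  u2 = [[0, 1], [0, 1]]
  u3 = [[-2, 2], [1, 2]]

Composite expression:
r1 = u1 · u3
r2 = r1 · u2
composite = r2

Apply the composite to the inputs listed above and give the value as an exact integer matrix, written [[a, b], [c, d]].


[[0, 3], [0, 0]]

(u1 · u3) = [[5, -2], [4, -4]]
((u1 · u3) · u2) = [[0, 3], [0, 0]]


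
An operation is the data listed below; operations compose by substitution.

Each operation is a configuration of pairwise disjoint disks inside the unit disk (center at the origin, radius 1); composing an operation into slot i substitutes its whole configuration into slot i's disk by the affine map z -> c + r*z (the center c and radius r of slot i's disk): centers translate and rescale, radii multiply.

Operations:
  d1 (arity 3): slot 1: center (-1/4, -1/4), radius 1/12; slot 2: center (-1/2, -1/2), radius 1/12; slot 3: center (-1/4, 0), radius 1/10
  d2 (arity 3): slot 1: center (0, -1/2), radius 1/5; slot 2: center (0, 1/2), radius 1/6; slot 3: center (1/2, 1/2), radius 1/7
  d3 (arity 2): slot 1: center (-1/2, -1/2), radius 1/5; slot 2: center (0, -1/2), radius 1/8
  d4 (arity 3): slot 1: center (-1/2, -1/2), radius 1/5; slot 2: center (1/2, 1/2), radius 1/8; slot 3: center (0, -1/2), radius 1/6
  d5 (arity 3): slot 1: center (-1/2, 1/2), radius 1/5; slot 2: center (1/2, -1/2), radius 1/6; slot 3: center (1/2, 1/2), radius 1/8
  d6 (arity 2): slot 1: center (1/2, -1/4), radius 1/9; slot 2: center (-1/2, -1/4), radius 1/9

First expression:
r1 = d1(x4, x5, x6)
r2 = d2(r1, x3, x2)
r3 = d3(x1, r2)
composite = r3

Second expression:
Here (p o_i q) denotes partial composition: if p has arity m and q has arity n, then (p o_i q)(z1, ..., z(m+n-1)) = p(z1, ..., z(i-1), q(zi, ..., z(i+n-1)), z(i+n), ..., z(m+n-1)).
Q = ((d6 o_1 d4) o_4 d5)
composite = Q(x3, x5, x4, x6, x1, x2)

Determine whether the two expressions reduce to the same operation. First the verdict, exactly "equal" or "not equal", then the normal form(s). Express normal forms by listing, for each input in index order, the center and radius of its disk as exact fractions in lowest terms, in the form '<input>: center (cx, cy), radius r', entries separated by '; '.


not equal; first: x1: center (-1/2, -1/2), radius 1/5; x2: center (1/16, -7/16), radius 1/56; x3: center (0, -7/16), radius 1/48; x4: center (-1/160, -91/160), radius 1/480; x5: center (-1/80, -23/40), radius 1/480; x6: center (-1/160, -9/16), radius 1/400; second: x1: center (-4/9, -11/36), radius 1/54; x2: center (-4/9, -7/36), radius 1/72; x3: center (4/9, -11/36), radius 1/45; x4: center (1/2, -11/36), radius 1/54; x5: center (5/9, -7/36), radius 1/72; x6: center (-5/9, -7/36), radius 1/45

The first expression reduces to x1: center (-1/2, -1/2), radius 1/5; x2: center (1/16, -7/16), radius 1/56; x3: center (0, -7/16), radius 1/48; x4: center (-1/160, -91/160), radius 1/480; x5: center (-1/80, -23/40), radius 1/480; x6: center (-1/160, -9/16), radius 1/400
The second expression reduces to x1: center (-4/9, -11/36), radius 1/54; x2: center (-4/9, -7/36), radius 1/72; x3: center (4/9, -11/36), radius 1/45; x4: center (1/2, -11/36), radius 1/54; x5: center (5/9, -7/36), radius 1/72; x6: center (-5/9, -7/36), radius 1/45
Different reductions; not equal.


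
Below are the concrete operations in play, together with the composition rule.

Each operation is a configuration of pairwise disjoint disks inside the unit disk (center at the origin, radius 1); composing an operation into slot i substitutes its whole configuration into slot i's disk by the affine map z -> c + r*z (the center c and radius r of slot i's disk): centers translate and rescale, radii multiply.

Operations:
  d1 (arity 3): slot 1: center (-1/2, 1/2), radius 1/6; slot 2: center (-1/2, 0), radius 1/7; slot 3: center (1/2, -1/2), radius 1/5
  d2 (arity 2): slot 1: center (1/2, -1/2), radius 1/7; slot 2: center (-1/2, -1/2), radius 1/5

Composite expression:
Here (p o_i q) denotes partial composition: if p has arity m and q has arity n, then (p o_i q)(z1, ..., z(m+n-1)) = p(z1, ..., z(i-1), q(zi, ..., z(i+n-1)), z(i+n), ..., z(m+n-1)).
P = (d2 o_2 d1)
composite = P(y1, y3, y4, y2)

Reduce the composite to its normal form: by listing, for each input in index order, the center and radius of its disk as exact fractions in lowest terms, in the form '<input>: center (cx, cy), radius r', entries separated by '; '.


Follow each y-input down from d2: c' goes to c + r*c', radius to r*r'.
input y1: applying the 1 nested substitution gives center (1/2, -1/2), radius 1/7
input y3: applying the 2 nested substitutions gives center (-3/5, -2/5), radius 1/30
input y4: applying the 2 nested substitutions gives center (-3/5, -1/2), radius 1/35
input y2: applying the 2 nested substitutions gives center (-2/5, -3/5), radius 1/25

y1: center (1/2, -1/2), radius 1/7; y2: center (-2/5, -3/5), radius 1/25; y3: center (-3/5, -2/5), radius 1/30; y4: center (-3/5, -1/2), radius 1/35


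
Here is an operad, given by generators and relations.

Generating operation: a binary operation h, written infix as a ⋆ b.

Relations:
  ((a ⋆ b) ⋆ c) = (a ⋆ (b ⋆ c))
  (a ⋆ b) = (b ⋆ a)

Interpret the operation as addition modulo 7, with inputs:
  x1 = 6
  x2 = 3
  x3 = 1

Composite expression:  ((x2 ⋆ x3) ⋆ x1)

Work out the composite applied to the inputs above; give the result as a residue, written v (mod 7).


(x2 ⋆ x3) = 4
((x2 ⋆ x3) ⋆ x1) = 3

3 (mod 7)


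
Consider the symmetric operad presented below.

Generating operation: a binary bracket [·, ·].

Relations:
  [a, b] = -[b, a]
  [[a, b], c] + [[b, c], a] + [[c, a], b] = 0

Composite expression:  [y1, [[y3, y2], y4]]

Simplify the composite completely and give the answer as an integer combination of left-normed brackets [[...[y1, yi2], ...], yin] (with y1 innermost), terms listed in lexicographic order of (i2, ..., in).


-[[[y1, y2], y3], y4] + [[[y1, y3], y2], y4] + [[[y1, y4], y2], y3] - [[[y1, y4], y3], y2]

In the tensor algebra, words opening y1 carry the y1-anchored form.
Composite bracket: [y1, [[y3, y2], y4]]
Expanding via [a, b] = ab - ba: 8 signed words (2^3 = 8).
Collect the words opening with y1:
  y1y2y3y4 (sign -1) contributes -[[[y1, y2], y3], y4]
  y1y3y2y4 (sign +1) contributes +[[[y1, y3], y2], y4]
  y1y4y2y3 (sign +1) contributes +[[[y1, y4], y2], y3]
  y1y4y3y2 (sign -1) contributes -[[[y1, y4], y3], y2]


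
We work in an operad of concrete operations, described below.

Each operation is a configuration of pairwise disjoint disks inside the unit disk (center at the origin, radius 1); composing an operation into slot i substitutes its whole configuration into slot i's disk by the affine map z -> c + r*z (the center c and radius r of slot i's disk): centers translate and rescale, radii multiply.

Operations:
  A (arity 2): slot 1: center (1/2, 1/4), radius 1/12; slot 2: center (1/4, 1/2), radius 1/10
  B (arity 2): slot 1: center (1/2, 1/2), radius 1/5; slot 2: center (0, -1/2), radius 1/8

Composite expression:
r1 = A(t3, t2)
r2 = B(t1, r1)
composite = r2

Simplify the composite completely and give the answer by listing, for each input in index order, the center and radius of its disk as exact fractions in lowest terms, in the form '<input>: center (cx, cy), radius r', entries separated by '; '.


t1: center (1/2, 1/2), radius 1/5; t2: center (1/32, -7/16), radius 1/80; t3: center (1/16, -15/32), radius 1/96

Nesting under B composes maps z -> c + r*z down each t-path.
input t1: composing its 1 substitution step yields center (1/2, 1/2), radius 1/5
input t3: composing its 2 substitution steps yields center (1/16, -15/32), radius 1/96
input t2: composing its 2 substitution steps yields center (1/32, -7/16), radius 1/80


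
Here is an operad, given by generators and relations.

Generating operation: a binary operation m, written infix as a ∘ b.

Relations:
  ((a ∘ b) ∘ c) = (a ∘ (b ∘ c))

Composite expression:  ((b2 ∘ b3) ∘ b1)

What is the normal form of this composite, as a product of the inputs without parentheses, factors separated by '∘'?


Under associativity of m, the answer is the b's in reading order.
(b2 ∘ b3) collapses to b2 ∘ b3
((b2 ∘ b3) ∘ b1) collapses to b2 ∘ b3 ∘ b1

b2 ∘ b3 ∘ b1


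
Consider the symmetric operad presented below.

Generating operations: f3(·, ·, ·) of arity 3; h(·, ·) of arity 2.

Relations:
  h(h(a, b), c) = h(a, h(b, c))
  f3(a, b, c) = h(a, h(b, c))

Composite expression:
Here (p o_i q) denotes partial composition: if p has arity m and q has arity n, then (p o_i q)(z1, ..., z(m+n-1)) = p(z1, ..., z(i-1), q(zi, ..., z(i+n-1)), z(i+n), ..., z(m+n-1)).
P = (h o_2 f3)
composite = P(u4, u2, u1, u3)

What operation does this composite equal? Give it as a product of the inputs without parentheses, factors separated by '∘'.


u4 ∘ u2 ∘ u1 ∘ u3

Under associativity of h, the answer is the u's in reading order.
f3(u2, u1, u3) unparenthesizes to u2 ∘ u1 ∘ u3
h(u4, f3(u2, u1, u3)) unparenthesizes to u4 ∘ u2 ∘ u1 ∘ u3


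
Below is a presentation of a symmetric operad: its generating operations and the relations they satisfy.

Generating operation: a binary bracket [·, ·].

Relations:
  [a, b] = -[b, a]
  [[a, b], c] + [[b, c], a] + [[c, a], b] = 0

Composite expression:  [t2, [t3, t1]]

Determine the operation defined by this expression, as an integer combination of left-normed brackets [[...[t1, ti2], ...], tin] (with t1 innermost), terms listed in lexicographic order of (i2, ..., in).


[[t1, t3], t2]

Expand each bracket as ab - ba; the t1-initial words give the coefficients.
Composite bracket: [t2, [t3, t1]]
Under [a, b] = ab - ba we get 4 signed associative words (2^2 = 4).
Collect the words opening with t1:
  from t1t3t2, sign +1: term +[[t1, t3], t2]


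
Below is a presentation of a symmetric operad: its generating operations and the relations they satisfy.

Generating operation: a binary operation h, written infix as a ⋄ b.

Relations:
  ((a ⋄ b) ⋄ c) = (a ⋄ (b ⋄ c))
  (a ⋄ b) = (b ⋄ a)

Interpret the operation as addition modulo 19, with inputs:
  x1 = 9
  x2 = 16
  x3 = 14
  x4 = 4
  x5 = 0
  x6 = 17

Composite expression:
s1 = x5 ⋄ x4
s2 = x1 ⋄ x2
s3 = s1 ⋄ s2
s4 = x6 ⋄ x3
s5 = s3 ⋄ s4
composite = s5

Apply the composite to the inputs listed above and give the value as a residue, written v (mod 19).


(x5 ⋄ x4) = 4
(x1 ⋄ x2) = 6
((x5 ⋄ x4) ⋄ (x1 ⋄ x2)) = 10
(x6 ⋄ x3) = 12
(((x5 ⋄ x4) ⋄ (x1 ⋄ x2)) ⋄ (x6 ⋄ x3)) = 3

3 (mod 19)


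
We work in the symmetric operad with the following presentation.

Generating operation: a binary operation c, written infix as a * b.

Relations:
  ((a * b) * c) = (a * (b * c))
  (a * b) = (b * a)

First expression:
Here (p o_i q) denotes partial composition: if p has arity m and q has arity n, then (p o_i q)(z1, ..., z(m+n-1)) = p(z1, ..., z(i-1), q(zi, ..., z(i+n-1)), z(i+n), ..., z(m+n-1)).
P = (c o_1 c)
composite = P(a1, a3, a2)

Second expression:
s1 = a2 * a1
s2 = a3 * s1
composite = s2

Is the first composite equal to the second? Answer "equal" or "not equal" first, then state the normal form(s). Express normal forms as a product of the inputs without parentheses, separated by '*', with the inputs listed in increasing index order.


equal; both compose to a1 * a2 * a3

The first composite normalizes to a1 * a2 * a3
The second composite normalizes to a1 * a2 * a3
Identical normal forms: equal.


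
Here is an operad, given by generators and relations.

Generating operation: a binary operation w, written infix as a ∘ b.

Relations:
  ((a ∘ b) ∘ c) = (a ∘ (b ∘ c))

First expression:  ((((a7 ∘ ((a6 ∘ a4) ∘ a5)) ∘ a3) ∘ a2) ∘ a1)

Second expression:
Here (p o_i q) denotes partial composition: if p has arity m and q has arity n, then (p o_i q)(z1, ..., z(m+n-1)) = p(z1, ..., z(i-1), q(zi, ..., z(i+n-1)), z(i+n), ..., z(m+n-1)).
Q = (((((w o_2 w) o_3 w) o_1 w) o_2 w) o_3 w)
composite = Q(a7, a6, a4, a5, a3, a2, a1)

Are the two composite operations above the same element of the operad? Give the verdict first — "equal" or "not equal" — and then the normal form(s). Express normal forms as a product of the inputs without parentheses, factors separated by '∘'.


equal; both compose to a7 ∘ a6 ∘ a4 ∘ a5 ∘ a3 ∘ a2 ∘ a1

The first composite normalizes to a7 ∘ a6 ∘ a4 ∘ a5 ∘ a3 ∘ a2 ∘ a1
The second composite normalizes to a7 ∘ a6 ∘ a4 ∘ a5 ∘ a3 ∘ a2 ∘ a1
The normal forms match — equal.


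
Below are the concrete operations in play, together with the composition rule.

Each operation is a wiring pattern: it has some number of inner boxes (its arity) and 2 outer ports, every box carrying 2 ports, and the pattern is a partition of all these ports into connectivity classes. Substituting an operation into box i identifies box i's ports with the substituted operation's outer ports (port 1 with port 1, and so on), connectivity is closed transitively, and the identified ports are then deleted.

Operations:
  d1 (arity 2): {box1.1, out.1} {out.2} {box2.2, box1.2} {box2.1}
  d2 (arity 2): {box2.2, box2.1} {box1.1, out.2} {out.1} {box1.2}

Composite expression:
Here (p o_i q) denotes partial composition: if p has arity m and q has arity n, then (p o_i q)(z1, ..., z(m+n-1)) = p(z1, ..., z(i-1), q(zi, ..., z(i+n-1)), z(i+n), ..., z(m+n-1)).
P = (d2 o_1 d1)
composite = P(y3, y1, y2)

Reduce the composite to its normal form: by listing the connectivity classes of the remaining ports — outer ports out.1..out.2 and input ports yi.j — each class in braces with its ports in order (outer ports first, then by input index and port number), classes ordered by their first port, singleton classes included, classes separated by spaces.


{out.1} {out.2, y3.1} {y1.1} {y1.2, y3.2} {y2.1, y2.2}

After gluing at d2, chains via deleted ports link the y-ports.
stage d1: inputs (y3, y1), connectivity {out.1, y3.1} {out.2} {y1.1} {y1.2, y3.2}, out.j its boundary
stage d2: inputs (y3, y1, y2), connectivity {out.1} {out.2, y3.1} {y1.1} {y1.2, y3.2} {y2.1, y2.2}, out.j its boundary


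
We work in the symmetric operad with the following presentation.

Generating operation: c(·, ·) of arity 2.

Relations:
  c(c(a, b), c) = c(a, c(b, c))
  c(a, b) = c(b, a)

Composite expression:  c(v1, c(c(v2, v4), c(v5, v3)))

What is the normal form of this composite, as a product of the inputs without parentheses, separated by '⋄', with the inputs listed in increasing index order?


v1 ⋄ v2 ⋄ v3 ⋄ v4 ⋄ v5

Any arrangement under c is one operation, so sort the v-inputs.
c(v2, v4) collapses to v2 ⋄ v4
c(v5, v3) collapses to v5 ⋄ v3
c(c(v2, v4), c(v5, v3)) collapses to v2 ⋄ v4 ⋄ v5 ⋄ v3
c(v1, c(c(v2, v4), c(v5, v3))) collapses to v1 ⋄ v2 ⋄ v4 ⋄ v5 ⋄ v3
reordering the factors by index: v1 ⋄ v2 ⋄ v3 ⋄ v4 ⋄ v5


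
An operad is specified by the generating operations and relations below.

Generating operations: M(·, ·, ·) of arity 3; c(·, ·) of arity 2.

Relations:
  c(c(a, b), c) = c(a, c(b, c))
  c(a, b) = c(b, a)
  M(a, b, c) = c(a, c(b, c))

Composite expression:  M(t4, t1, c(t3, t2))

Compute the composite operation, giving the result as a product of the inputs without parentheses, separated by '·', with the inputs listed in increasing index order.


t1 · t2 · t3 · t4

Shape and order are irrelevant to M; the t-input set decides.
c(t3, t2) unparenthesizes to t3 · t2
M(t4, t1, c(t3, t2)) unparenthesizes to t4 · t1 · t3 · t2
commutativity sorts the factors: t1 · t2 · t3 · t4


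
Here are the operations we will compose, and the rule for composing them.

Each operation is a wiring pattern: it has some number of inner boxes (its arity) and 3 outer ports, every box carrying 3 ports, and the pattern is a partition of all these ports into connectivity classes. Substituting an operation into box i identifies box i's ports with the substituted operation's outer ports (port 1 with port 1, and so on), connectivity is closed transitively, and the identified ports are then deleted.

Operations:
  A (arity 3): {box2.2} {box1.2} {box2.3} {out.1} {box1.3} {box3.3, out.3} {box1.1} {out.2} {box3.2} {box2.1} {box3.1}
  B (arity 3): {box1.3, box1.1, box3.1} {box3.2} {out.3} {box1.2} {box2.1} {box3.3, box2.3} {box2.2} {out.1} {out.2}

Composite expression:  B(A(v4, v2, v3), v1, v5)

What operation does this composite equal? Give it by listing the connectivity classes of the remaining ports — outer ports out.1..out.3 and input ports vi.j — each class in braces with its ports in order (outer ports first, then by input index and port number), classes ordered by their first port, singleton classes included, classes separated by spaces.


{out.1} {out.2} {out.3} {v1.1} {v1.2} {v1.3, v5.3} {v2.1} {v2.2} {v2.3} {v3.1} {v3.2} {v3.3, v5.1} {v4.1} {v4.2} {v4.3} {v5.2}

After gluing at B, chains via deleted ports link the v-ports.
composing A on (v4, v2, v3), with out.j its own outer ports: {out.1} {out.2} {out.3, v3.3} {v2.1} {v2.2} {v2.3} {v3.1} {v3.2} {v4.1} {v4.2} {v4.3}
composing B on (v4, v2, v3, v1, v5), with out.j its own outer ports: {out.1} {out.2} {out.3} {v1.1} {v1.2} {v1.3, v5.3} {v2.1} {v2.2} {v2.3} {v3.1} {v3.2} {v3.3, v5.1} {v4.1} {v4.2} {v4.3} {v5.2}


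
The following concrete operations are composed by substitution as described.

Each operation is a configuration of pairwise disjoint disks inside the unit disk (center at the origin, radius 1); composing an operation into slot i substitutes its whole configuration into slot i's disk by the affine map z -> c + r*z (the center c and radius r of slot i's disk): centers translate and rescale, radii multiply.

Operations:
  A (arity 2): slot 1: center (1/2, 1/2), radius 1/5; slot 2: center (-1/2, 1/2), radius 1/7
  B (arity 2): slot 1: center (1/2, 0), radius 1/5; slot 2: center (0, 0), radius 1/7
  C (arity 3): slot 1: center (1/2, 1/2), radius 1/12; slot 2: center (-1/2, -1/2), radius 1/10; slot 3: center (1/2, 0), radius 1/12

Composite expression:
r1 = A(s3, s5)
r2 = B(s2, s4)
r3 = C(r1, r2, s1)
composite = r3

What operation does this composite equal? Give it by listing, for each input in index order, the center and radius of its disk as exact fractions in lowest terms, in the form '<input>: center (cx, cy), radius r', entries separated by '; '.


Nesting under C composes maps z -> c + r*z down each s-path.
input s3: applying the 2 nested substitutions gives center (13/24, 13/24), radius 1/60
input s5: applying the 2 nested substitutions gives center (11/24, 13/24), radius 1/84
input s2: applying the 2 nested substitutions gives center (-9/20, -1/2), radius 1/50
input s4: applying the 2 nested substitutions gives center (-1/2, -1/2), radius 1/70
input s1: applying the 1 nested substitution gives center (1/2, 0), radius 1/12

s1: center (1/2, 0), radius 1/12; s2: center (-9/20, -1/2), radius 1/50; s3: center (13/24, 13/24), radius 1/60; s4: center (-1/2, -1/2), radius 1/70; s5: center (11/24, 13/24), radius 1/84


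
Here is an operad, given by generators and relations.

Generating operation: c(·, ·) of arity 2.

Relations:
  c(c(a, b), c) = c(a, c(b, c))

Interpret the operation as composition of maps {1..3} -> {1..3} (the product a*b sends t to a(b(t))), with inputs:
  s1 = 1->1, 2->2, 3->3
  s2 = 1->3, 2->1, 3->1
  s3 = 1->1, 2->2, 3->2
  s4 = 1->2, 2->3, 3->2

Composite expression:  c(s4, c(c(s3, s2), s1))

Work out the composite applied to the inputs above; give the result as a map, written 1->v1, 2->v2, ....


1->3, 2->2, 3->2

c(s3, s2) = 1->2, 2->1, 3->1
c(c(s3, s2), s1) = 1->2, 2->1, 3->1
c(s4, c(c(s3, s2), s1)) = 1->3, 2->2, 3->2


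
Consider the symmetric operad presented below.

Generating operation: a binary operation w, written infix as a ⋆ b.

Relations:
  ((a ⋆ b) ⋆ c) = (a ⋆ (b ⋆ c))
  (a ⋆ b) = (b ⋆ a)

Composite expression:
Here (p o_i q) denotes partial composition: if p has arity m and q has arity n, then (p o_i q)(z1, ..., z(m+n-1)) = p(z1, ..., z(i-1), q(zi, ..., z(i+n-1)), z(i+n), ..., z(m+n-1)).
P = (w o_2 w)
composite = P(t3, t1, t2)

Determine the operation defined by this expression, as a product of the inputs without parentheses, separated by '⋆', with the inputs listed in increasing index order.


t1 ⋆ t2 ⋆ t3

Shape and order are irrelevant to w; the t-input set decides.
(t1 ⋆ t2) collapses to t1 ⋆ t2
(t3 ⋆ (t1 ⋆ t2)) collapses to t3 ⋆ t1 ⋆ t2
putting the inputs in ascending order: t1 ⋆ t2 ⋆ t3


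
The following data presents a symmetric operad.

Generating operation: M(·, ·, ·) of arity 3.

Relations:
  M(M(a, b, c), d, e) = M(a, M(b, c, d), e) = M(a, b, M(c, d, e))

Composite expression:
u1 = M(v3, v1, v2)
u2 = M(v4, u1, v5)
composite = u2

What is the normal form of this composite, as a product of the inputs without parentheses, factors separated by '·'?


Under associativity of M, the answer is the v's in reading order.
M(v3, v1, v2) linearizes to v3 · v1 · v2
M(v4, M(v3, v1, v2), v5) linearizes to v4 · v3 · v1 · v2 · v5

v4 · v3 · v1 · v2 · v5


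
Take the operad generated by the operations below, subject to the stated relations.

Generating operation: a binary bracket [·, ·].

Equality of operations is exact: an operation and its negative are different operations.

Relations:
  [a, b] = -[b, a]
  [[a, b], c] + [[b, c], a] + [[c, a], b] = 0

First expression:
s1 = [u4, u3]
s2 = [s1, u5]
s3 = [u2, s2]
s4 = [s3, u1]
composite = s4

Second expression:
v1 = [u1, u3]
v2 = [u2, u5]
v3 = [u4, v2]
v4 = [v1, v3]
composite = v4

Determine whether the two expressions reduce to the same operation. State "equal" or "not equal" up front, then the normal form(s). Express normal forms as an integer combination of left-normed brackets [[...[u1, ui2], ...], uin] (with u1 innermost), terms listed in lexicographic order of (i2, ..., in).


not equal; the first gives [[[[u1, u2], u3], u4], u5] - [[[[u1, u2], u4], u3], u5] - [[[[u1, u2], u5], u3], u4] + [[[[u1, u2], u5], u4], u3] - [[[[u1, u3], u4], u5], u2] + [[[[u1, u4], u3], u5], u2] + [[[[u1, u5], u3], u4], u2] - [[[[u1, u5], u4], u3], u2] and the second -[[[[u1, u3], u2], u5], u4] + [[[[u1, u3], u4], u2], u5] - [[[[u1, u3], u4], u5], u2] + [[[[u1, u3], u5], u2], u4]

The first composite normalizes to [[[[u1, u2], u3], u4], u5] - [[[[u1, u2], u4], u3], u5] - [[[[u1, u2], u5], u3], u4] + [[[[u1, u2], u5], u4], u3] - [[[[u1, u3], u4], u5], u2] + [[[[u1, u4], u3], u5], u2] + [[[[u1, u5], u3], u4], u2] - [[[[u1, u5], u4], u3], u2]
The second composite normalizes to -[[[[u1, u3], u2], u5], u4] + [[[[u1, u3], u4], u2], u5] - [[[[u1, u3], u4], u5], u2] + [[[[u1, u3], u5], u2], u4]
Different reductions; not equal.
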